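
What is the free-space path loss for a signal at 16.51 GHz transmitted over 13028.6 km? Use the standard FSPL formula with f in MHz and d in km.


f = 16.51 GHz = 16510.0000 MHz
d = 13028.6 km
FSPL = 32.44 + 20*log10(16510.0000) + 20*log10(13028.6)
FSPL = 32.44 + 84.3549 + 82.2980
FSPL = 199.0929 dB

199.0929 dB


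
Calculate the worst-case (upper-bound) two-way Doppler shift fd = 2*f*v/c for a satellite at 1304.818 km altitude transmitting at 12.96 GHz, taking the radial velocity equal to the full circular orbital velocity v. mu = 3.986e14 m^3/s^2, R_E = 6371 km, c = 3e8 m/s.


r = 7.675818e+06 m
v = sqrt(mu/r) = 7206.2000 m/s (worst-case radial velocity)
f = 12.96 GHz = 1.296e+10 Hz
fd = 2*f*v/c = 2*1.296e+10*7206.2000/3.0e+08
fd = 622615.6822 Hz

622615.6822 Hz


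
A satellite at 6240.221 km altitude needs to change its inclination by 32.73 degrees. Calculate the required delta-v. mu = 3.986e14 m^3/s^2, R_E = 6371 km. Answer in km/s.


r = 12611.2210 km = 1.2611221e+07 m
V = sqrt(mu/r) = 5621.9901 m/s
di = 32.73 deg = 0.5712463 rad
dV = 2*V*sin(di/2) = 2*5621.9901*sin(0.2856231)
dV = 3168.0521 m/s = 3.1681 km/s

3.1681 km/s


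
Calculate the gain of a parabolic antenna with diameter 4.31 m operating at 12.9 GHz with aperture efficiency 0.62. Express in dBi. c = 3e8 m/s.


lambda = c/f = 3e8 / 1.29e+10 = 0.02325581 m
G = eta*(pi*D/lambda)^2 = 0.62*(pi*4.31/0.02325581)^2
G = 210175.8858 (linear)
G = 10*log10(210175.8858) = 53.2258 dBi

53.2258 dBi


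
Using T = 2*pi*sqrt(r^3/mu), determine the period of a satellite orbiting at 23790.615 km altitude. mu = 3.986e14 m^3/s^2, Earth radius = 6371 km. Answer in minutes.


r = 30161.6150 km = 3.0161615e+07 m
T = 2*pi*sqrt(r^3/mu) = 2*pi*sqrt(2.7438715e+22 / 3.986e14)
T = 52130.6463 s = 868.8441 min

868.8441 minutes


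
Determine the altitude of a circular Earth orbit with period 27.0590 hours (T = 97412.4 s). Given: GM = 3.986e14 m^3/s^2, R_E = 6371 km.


T = 97412.4 s
r = (mu*T^2/(4*pi^2))^(1/3) = (3.986e14 * 97412.4^2 / (4*pi^2))^(1/3)
r = 4.5758174e+07 m = 45758.1736 km
alt = r - R_E = 45758.1736 - 6371 = 39387.1736 km

39387.1736 km


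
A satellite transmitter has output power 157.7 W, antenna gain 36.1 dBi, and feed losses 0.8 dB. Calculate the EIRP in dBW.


Pt = 157.7 W = 21.9783 dBW
EIRP = Pt_dBW + Gt - losses = 21.9783 + 36.1 - 0.8 = 57.2783 dBW

57.2783 dBW


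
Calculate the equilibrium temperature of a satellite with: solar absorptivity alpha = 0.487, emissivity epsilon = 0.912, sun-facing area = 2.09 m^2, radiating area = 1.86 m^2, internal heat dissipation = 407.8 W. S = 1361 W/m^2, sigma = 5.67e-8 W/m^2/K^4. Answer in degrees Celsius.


Numerator = alpha*S*A_sun + Q_int = 0.487*1361*2.09 + 407.8 = 1793.0666 W
Denominator = eps*sigma*A_rad = 0.912*5.67e-8*1.86 = 9.6181344e-08 W/K^4
T^4 = 1.8642562e+10 K^4
T = 369.5102 K = 96.3602 C

96.3602 degrees Celsius


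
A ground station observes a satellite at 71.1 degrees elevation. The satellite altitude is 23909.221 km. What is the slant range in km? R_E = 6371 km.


h = 23909.221 km, el = 71.1 deg
d = -R_E*sin(el) + sqrt((R_E*sin(el))^2 + 2*R_E*h + h^2)
d = -6371.0000*sin(1.2409) + sqrt((6371.0000*0.9460854)^2 + 2*6371.0000*23909.221 + 23909.221^2)
d = 24182.3068 km

24182.3068 km


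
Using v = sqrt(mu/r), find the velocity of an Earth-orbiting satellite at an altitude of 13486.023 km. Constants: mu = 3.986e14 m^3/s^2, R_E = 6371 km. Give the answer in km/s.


r = R_E + alt = 6371.0 + 13486.023 = 19857.0230 km = 1.9857023e+07 m
v = sqrt(mu/r) = sqrt(3.986e14 / 1.9857023e+07) = 4480.3462 m/s = 4.4803 km/s

4.4803 km/s


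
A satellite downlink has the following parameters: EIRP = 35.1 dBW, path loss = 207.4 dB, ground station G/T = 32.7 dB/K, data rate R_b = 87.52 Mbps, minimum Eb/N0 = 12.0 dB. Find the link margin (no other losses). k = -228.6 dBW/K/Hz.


C/N0 = EIRP - FSPL + G/T - k = 35.1 - 207.4 + 32.7 - (-228.6)
C/N0 = 89.0000 dB-Hz
R_b = 87.52 Mbps = 8.752e+07 bps -> 10*log10(R_b) = 79.4211 dB-Hz
Eb/N0 = C/N0 - 10*log10(R_b) = 89.0000 - 79.4211 = 9.5789 dB
Margin = Eb/N0 - Eb/N0_req = 9.5789 - 12.0 = -2.4211 dB (negative margin: link does not close)

-2.4211 dB


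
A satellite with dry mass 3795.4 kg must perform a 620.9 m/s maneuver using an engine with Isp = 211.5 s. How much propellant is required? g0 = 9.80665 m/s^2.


ve = Isp * g0 = 211.5 * 9.80665 = 2074.106475 m/s
mass ratio = exp(dv/ve) = exp(620.9/2074.106475) = 1.34899224
m_prop = m_dry * (mr - 1) = 3795.4 * (1.34899224 - 1)
m_prop = 1324.5651 kg

1324.5651 kg


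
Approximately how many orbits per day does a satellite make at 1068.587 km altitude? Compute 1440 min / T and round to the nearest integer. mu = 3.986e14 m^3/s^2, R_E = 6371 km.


r = 7.439587e+06 m
T = 2*pi*sqrt(r^3/mu) = 6386.0816 s = 106.4347 min
revs/day = 1440 / 106.4347 = 13.5294
Rounded: 14 revolutions per day

14 revolutions per day


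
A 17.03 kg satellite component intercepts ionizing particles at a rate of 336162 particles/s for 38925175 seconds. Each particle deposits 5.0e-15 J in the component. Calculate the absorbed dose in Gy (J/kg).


Total energy deposited = rate * time * E_per
  = 336162 * 38925175 * 5.0e-15 = 0.06542582 J
Dose = E_total / mass = 0.06542582 / 17.03
Dose = 0.003841798 Gy

0.0038 Gy


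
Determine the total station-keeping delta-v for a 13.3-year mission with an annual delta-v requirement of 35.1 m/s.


dV = rate * years = 35.1 * 13.3
dV = 466.8300 m/s

466.8300 m/s


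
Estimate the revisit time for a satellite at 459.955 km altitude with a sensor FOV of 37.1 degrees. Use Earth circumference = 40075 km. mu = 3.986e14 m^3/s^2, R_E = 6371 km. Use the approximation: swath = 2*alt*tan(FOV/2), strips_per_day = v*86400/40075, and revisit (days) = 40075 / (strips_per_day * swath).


swath = 2*459.955*tan(0.3237586) = 308.6905 km
v = sqrt(mu/r) = 7638.8492 m/s = 7.6388 km/s
strips/day = v*86400/40075 = 7.6388*86400/40075 = 16.4690
coverage/day = strips * swath = 16.4690 * 308.6905 = 5083.8344 km
revisit = 40075 / 5083.8344 = 7.8828 days

7.8828 days


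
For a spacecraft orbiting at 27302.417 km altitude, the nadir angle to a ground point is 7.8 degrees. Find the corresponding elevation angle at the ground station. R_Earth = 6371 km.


r = R_E + alt = 33673.4170 km
Law of sines in the satellite / Earth-center / ground-point triangle:
  sin(nadir)/R_E = sin(90 + el)/r  =>  cos(el) = (r/R_E)*sin(nadir)
cos(el) = (33673.4170 / 6371.0000) * sin(7.8 deg) = 0.7173139
el = arccos(0.7173139) = 44.1668 deg
(Earth-central angle = 90 - nadir - el = 38.0332 deg)

44.1668 degrees


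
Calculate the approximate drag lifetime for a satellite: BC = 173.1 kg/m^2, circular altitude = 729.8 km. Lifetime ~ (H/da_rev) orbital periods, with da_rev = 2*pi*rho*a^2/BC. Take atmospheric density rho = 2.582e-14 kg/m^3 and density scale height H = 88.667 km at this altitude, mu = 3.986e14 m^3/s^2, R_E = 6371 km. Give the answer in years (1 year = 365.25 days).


a = R_E + alt = 7100.8000 km = 7.1008e+06 m
da_rev = 2*pi*rho*a^2/BC = 2*pi*2.582e-14*(7.1008e+06)^2/173.1 = 0.0472556346 m per revolution
N = H/da_rev = 88667.0000 m / 0.0472556346 m = 1.8763265e+06 revolutions
P = 2*pi*sqrt(a^3/mu) = 5954.8680 s
lifetime = N*P = 1.8763265e+06 * 5954.8680 = 1.1173277e+10 s = 129320.3331 days
years = 129320.3331 / 365.25 = 354.0598 years

354.0598 years


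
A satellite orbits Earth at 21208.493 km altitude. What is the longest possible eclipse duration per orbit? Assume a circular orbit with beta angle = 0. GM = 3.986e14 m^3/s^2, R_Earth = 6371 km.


r = 27579.4930 km
T = 759.6952 min
Eclipse fraction = arcsin(R_E/r)/pi = arcsin(6371.0000/27579.4930)/pi
= arcsin(0.231005)/pi = 0.07420137
Eclipse duration = 0.07420137 * 759.6952 = 56.3704 min

56.3704 minutes


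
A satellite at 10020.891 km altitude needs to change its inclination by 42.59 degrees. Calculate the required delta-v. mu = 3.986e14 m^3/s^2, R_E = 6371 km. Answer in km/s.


r = 16391.8910 km = 1.6391891e+07 m
V = sqrt(mu/r) = 4931.2170 m/s
di = 42.59 deg = 0.7433357 rad
dV = 2*V*sin(di/2) = 2*4931.2170*sin(0.3716679)
dV = 3581.7394 m/s = 3.5817 km/s

3.5817 km/s


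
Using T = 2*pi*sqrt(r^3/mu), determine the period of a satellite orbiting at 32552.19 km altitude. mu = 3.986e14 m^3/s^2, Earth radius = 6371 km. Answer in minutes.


r = 38923.1900 km = 3.892319e+07 m
T = 2*pi*sqrt(r^3/mu) = 2*pi*sqrt(5.8969206e+22 / 3.986e14)
T = 76422.9610 s = 1273.7160 min

1273.7160 minutes


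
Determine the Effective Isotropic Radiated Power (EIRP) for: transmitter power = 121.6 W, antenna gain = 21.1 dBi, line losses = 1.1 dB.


Pt = 121.6 W = 20.8493 dBW
EIRP = Pt_dBW + Gt - losses = 20.8493 + 21.1 - 1.1 = 40.8493 dBW

40.8493 dBW


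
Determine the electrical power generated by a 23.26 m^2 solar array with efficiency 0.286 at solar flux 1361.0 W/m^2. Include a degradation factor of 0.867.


P = area * eta * S * degradation
P = 23.26 * 0.286 * 1361.0 * 0.867
P = 7849.6983 W

7849.6983 W


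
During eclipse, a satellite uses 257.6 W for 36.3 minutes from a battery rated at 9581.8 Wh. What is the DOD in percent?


E_used = P * t / 60 = 257.6 * 36.3 / 60 = 155.8480 Wh
DOD = E_used / E_total * 100 = 155.8480 / 9581.8 * 100
DOD = 1.6265 %

1.6265 %


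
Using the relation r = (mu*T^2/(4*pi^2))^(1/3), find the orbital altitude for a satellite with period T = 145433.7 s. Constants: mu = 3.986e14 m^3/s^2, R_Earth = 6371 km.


T = 145433.7 s
r = (mu*T^2/(4*pi^2))^(1/3) = (3.986e14 * 145433.7^2 / (4*pi^2))^(1/3)
r = 5.9772656e+07 m = 59772.6561 km
alt = r - R_E = 59772.6561 - 6371 = 53401.6561 km

53401.6561 km


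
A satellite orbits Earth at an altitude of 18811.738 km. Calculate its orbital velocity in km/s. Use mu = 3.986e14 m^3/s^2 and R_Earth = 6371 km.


r = R_E + alt = 6371.0 + 18811.738 = 25182.7380 km = 2.5182738e+07 m
v = sqrt(mu/r) = sqrt(3.986e14 / 2.5182738e+07) = 3978.4799 m/s = 3.9785 km/s

3.9785 km/s


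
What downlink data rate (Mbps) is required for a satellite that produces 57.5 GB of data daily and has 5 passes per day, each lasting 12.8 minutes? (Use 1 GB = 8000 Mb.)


total contact time = 5 * 12.8 * 60 = 3840.0000 s
data = 57.5 GB = 460000.0000 Mb
rate = 460000.0000 / 3840.0000 = 119.7917 Mbps

119.7917 Mbps


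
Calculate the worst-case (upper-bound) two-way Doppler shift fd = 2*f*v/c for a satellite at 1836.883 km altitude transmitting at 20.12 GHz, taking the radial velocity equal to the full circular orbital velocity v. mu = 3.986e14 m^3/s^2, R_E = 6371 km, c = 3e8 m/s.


r = 8.207883e+06 m
v = sqrt(mu/r) = 6968.7209 m/s (worst-case radial velocity)
f = 20.12 GHz = 2.012e+10 Hz
fd = 2*f*v/c = 2*2.012e+10*6968.7209/3.0e+08
fd = 934737.7578 Hz

934737.7578 Hz


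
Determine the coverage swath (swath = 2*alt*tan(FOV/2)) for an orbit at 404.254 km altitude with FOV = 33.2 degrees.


FOV = 33.2 deg = 0.5794493 rad
swath = 2 * alt * tan(FOV/2) = 2 * 404.254 * tan(0.2897247)
swath = 2 * 404.254 * 0.2981129
swath = 241.0267 km

241.0267 km


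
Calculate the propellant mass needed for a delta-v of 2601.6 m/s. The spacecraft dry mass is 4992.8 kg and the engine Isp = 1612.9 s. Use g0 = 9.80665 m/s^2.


ve = Isp * g0 = 1612.9 * 9.80665 = 15817.145785 m/s
mass ratio = exp(dv/ve) = exp(2601.6/15817.145785) = 1.17877969
m_prop = m_dry * (mr - 1) = 4992.8 * (1.17877969 - 1)
m_prop = 892.6112 kg

892.6112 kg


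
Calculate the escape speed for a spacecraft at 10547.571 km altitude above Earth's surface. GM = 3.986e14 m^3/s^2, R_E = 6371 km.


r = 6371.0 + 10547.571 = 16918.5710 km = 1.6918571e+07 m
v_esc = sqrt(2*mu/r) = sqrt(2*3.986e14 / 1.6918571e+07)
v_esc = 6864.3877 m/s = 6.8644 km/s

6.8644 km/s


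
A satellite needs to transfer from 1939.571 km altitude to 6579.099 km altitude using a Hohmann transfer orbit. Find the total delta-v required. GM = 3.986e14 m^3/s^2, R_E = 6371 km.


r1 = 8310.5710 km = 8.310571e+06 m
r2 = 12950.0990 km = 1.2950099e+07 m
dv1 = sqrt(mu/r1)*(sqrt(2*r2/(r1+r2)) - 1) = 718.3895 m/s
dv2 = sqrt(mu/r2)*(1 - sqrt(2*r1/(r1+r2))) = 642.5486 m/s
total dv = |dv1| + |dv2| = 718.3895 + 642.5486 = 1360.9380 m/s = 1.3609 km/s

1.3609 km/s


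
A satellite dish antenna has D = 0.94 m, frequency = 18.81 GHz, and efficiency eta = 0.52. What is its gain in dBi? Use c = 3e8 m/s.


lambda = c/f = 3e8 / 1.881e+10 = 0.01594896 m
G = eta*(pi*D/lambda)^2 = 0.52*(pi*0.94/0.01594896)^2
G = 17827.6409 (linear)
G = 10*log10(17827.6409) = 42.5109 dBi

42.5109 dBi


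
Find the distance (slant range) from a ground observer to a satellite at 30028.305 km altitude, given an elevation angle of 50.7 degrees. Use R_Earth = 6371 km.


h = 30028.305 km, el = 50.7 deg
d = -R_E*sin(el) + sqrt((R_E*sin(el))^2 + 2*R_E*h + h^2)
d = -6371.0000*sin(0.8848819) + sqrt((6371.0000*0.7738402)^2 + 2*6371.0000*30028.305 + 30028.305^2)
d = 31244.8002 km

31244.8002 km


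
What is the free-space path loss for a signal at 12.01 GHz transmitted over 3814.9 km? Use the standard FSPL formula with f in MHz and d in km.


f = 12.01 GHz = 12010.0000 MHz
d = 3814.9 km
FSPL = 32.44 + 20*log10(12010.0000) + 20*log10(3814.9)
FSPL = 32.44 + 81.5909 + 71.6297
FSPL = 185.6605 dB

185.6605 dB


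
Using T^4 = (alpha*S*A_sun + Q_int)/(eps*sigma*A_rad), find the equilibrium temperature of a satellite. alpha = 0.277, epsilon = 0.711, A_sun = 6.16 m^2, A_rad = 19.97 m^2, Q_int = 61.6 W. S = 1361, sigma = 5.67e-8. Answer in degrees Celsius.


Numerator = alpha*S*A_sun + Q_int = 0.277*1361*6.16 + 61.6 = 2383.9015 W
Denominator = eps*sigma*A_rad = 0.711*5.67e-8*19.97 = 8.0506459e-07 W/K^4
T^4 = 2.9611308e+09 K^4
T = 233.2730 K = -39.8770 C

-39.8770 degrees Celsius


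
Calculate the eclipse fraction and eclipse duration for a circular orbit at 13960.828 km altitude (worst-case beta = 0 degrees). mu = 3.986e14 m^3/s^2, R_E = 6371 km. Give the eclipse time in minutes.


r = 20331.8280 km
T = 480.8666 min
Eclipse fraction = arcsin(R_E/r)/pi = arcsin(6371.0000/20331.8280)/pi
= arcsin(0.3133511)/pi = 0.1014517
Eclipse duration = 0.1014517 * 480.8666 = 48.7847 min

48.7847 minutes


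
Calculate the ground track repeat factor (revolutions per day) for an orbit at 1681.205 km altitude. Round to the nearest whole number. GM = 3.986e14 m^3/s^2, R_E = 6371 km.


r = 8.052205e+06 m
T = 2*pi*sqrt(r^3/mu) = 7190.9034 s = 119.8484 min
revs/day = 1440 / 119.8484 = 12.0152
Rounded: 12 revolutions per day

12 revolutions per day


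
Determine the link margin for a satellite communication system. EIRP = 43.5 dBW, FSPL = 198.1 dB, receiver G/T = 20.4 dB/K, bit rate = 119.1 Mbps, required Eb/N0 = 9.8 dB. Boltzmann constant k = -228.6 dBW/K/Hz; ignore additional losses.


C/N0 = EIRP - FSPL + G/T - k = 43.5 - 198.1 + 20.4 - (-228.6)
C/N0 = 94.4000 dB-Hz
R_b = 119.1 Mbps = 1.191e+08 bps -> 10*log10(R_b) = 80.7591 dB-Hz
Eb/N0 = C/N0 - 10*log10(R_b) = 94.4000 - 80.7591 = 13.6409 dB
Margin = Eb/N0 - Eb/N0_req = 13.6409 - 9.8 = 3.8409 dB (link closes)

3.8409 dB


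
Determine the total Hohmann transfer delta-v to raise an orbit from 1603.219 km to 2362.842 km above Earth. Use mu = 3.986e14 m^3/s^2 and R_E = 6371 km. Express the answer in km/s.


r1 = 7974.2190 km = 7.974219e+06 m
r2 = 8733.8420 km = 8.733842e+06 m
dv1 = sqrt(mu/r1)*(sqrt(2*r2/(r1+r2)) - 1) = 158.9324 m/s
dv2 = sqrt(mu/r2)*(1 - sqrt(2*r1/(r1+r2))) = 155.3569 m/s
total dv = |dv1| + |dv2| = 158.9324 + 155.3569 = 314.2893 m/s = 0.3142893 km/s

0.3143 km/s


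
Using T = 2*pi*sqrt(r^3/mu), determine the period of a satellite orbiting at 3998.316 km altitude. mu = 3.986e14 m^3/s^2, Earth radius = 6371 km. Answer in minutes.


r = 10369.3160 km = 1.0369316e+07 m
T = 2*pi*sqrt(r^3/mu) = 2*pi*sqrt(1.114937e+21 / 3.986e14)
T = 10508.3949 s = 175.1399 min

175.1399 minutes


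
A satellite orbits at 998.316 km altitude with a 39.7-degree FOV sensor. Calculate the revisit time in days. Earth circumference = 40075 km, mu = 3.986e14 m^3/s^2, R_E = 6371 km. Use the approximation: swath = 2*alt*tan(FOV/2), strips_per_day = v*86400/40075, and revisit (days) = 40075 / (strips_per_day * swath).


swath = 2*998.316*tan(0.3464479) = 720.8006 km
v = sqrt(mu/r) = 7354.5323 m/s = 7.3545 km/s
strips/day = v*86400/40075 = 7.3545*86400/40075 = 15.8561
coverage/day = strips * swath = 15.8561 * 720.8006 = 11429.0573 km
revisit = 40075 / 11429.0573 = 3.5064 days

3.5064 days


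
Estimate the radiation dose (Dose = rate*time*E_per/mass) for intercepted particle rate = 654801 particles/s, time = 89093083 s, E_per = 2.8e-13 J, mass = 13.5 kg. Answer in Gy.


Total energy deposited = rate * time * E_per
  = 654801 * 89093083 * 2.8e-13 = 16.3347 J
Dose = E_total / mass = 16.3347 / 13.5
Dose = 1.2100 Gy

1.2100 Gy


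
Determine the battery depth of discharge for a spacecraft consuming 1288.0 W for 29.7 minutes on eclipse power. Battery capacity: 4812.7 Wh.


E_used = P * t / 60 = 1288.0 * 29.7 / 60 = 637.5600 Wh
DOD = E_used / E_total * 100 = 637.5600 / 4812.7 * 100
DOD = 13.2474 %

13.2474 %


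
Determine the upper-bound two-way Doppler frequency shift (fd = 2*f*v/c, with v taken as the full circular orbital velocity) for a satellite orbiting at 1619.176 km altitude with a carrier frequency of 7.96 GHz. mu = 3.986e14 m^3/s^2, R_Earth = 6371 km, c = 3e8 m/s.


r = 7.990176e+06 m
v = sqrt(mu/r) = 7063.0206 m/s (worst-case radial velocity)
f = 7.96 GHz = 7.96e+09 Hz
fd = 2*f*v/c = 2*7.96e+09*7063.0206/3.0e+08
fd = 374810.9611 Hz

374810.9611 Hz


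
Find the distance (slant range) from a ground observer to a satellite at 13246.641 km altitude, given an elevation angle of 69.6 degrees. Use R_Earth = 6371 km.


h = 13246.641 km, el = 69.6 deg
d = -R_E*sin(el) + sqrt((R_E*sin(el))^2 + 2*R_E*h + h^2)
d = -6371.0000*sin(1.2147) + sqrt((6371.0000*0.937282)^2 + 2*6371.0000*13246.641 + 13246.641^2)
d = 13520.1155 km

13520.1155 km


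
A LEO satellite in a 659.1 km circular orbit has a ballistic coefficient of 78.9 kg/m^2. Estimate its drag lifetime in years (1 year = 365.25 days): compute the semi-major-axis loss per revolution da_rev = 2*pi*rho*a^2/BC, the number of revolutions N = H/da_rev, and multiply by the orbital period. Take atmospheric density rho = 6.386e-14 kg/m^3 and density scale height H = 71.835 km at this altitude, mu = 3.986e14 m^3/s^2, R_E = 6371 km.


a = R_E + alt = 7030.1000 km = 7.0301e+06 m
da_rev = 2*pi*rho*a^2/BC = 2*pi*6.386e-14*(7.0301e+06)^2/78.9 = 0.25133605 m per revolution
N = H/da_rev = 71835.0000 m / 0.25133605 m = 285812.5609 revolutions
P = 2*pi*sqrt(a^3/mu) = 5866.1542 s
lifetime = N*P = 285812.5609 * 5866.1542 = 1.6766206e+09 s = 19405.3305 days
years = 19405.3305 / 365.25 = 53.1289 years

53.1289 years


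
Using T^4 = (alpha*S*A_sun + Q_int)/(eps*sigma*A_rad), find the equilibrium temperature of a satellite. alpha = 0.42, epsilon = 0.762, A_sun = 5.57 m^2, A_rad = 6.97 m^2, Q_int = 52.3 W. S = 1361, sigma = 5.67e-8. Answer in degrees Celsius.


Numerator = alpha*S*A_sun + Q_int = 0.42*1361*5.57 + 52.3 = 3236.2234 W
Denominator = eps*sigma*A_rad = 0.762*5.67e-8*6.97 = 3.0114164e-07 W/K^4
T^4 = 1.0746516e+10 K^4
T = 321.9711 K = 48.8211 C

48.8211 degrees Celsius


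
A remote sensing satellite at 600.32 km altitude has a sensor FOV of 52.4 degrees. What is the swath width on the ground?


FOV = 52.4 deg = 0.9145525 rad
swath = 2 * alt * tan(FOV/2) = 2 * 600.32 * tan(0.4572763)
swath = 2 * 600.32 * 0.492061
swath = 590.7881 km

590.7881 km


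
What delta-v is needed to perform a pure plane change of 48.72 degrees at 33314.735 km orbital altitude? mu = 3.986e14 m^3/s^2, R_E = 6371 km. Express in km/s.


r = 39685.7350 km = 3.9685735e+07 m
V = sqrt(mu/r) = 3169.2130 m/s
di = 48.72 deg = 0.8503244 rad
dV = 2*V*sin(di/2) = 2*3169.2130*sin(0.4251622)
dV = 2614.4014 m/s = 2.6144 km/s

2.6144 km/s


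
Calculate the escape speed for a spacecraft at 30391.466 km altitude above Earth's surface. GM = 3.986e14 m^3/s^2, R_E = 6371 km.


r = 6371.0 + 30391.466 = 36762.4660 km = 3.6762466e+07 m
v_esc = sqrt(2*mu/r) = sqrt(2*3.986e14 / 3.6762466e+07)
v_esc = 4656.7329 m/s = 4.6567 km/s

4.6567 km/s


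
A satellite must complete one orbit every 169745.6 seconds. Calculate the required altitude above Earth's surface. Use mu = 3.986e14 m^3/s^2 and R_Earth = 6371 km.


T = 169745.6 s
r = (mu*T^2/(4*pi^2))^(1/3) = (3.986e14 * 169745.6^2 / (4*pi^2))^(1/3)
r = 6.6261033e+07 m = 66261.0331 km
alt = r - R_E = 66261.0331 - 6371 = 59890.0331 km

59890.0331 km


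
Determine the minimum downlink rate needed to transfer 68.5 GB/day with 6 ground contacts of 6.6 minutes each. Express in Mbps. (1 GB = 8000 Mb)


total contact time = 6 * 6.6 * 60 = 2376.0000 s
data = 68.5 GB = 548000.0000 Mb
rate = 548000.0000 / 2376.0000 = 230.6397 Mbps

230.6397 Mbps


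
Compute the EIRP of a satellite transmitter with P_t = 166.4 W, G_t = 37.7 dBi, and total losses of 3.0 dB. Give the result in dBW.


Pt = 166.4 W = 22.2115 dBW
EIRP = Pt_dBW + Gt - losses = 22.2115 + 37.7 - 3.0 = 56.9115 dBW

56.9115 dBW


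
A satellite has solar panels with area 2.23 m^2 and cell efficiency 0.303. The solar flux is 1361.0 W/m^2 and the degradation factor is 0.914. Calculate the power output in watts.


P = area * eta * S * degradation
P = 2.23 * 0.303 * 1361.0 * 0.914
P = 840.5273 W

840.5273 W


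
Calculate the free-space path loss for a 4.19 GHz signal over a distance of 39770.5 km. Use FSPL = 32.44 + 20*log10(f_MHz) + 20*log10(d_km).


f = 4.19 GHz = 4190.0000 MHz
d = 39770.5 km
FSPL = 32.44 + 20*log10(4190.0000) + 20*log10(39770.5)
FSPL = 32.44 + 72.4443 + 91.9912
FSPL = 196.8755 dB

196.8755 dB


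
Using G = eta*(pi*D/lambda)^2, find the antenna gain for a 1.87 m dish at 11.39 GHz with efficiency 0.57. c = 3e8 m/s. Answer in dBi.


lambda = c/f = 3e8 / 1.139e+10 = 0.02633889 m
G = eta*(pi*D/lambda)^2 = 0.57*(pi*1.87/0.02633889)^2
G = 28357.1613 (linear)
G = 10*log10(28357.1613) = 44.5266 dBi

44.5266 dBi


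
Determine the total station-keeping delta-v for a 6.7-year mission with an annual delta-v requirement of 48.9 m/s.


dV = rate * years = 48.9 * 6.7
dV = 327.6300 m/s

327.6300 m/s


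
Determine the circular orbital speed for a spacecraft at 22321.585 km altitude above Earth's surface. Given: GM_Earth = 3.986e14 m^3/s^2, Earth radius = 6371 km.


r = R_E + alt = 6371.0 + 22321.585 = 28692.5850 km = 2.8692585e+07 m
v = sqrt(mu/r) = sqrt(3.986e14 / 2.8692585e+07) = 3727.2095 m/s = 3.7272 km/s

3.7272 km/s


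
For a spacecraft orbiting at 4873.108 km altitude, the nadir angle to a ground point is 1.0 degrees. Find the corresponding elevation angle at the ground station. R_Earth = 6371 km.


r = R_E + alt = 11244.1080 km
Law of sines in the satellite / Earth-center / ground-point triangle:
  sin(nadir)/R_E = sin(90 + el)/r  =>  cos(el) = (r/R_E)*sin(nadir)
cos(el) = (11244.1080 / 6371.0000) * sin(1.0 deg) = 0.03080156
el = arccos(0.03080156) = 88.2349 deg
(Earth-central angle = 90 - nadir - el = 0.7650786 deg)

88.2349 degrees


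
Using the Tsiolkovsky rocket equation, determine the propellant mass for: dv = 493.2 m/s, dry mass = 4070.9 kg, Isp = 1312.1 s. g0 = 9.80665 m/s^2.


ve = Isp * g0 = 1312.1 * 9.80665 = 12867.305465 m/s
mass ratio = exp(dv/ve) = exp(493.2/12867.305465) = 1.03907376
m_prop = m_dry * (mr - 1) = 4070.9 * (1.03907376 - 1)
m_prop = 159.0654 kg

159.0654 kg


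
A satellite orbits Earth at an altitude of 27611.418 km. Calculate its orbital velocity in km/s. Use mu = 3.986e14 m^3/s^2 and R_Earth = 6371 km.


r = R_E + alt = 6371.0 + 27611.418 = 33982.4180 km = 3.3982418e+07 m
v = sqrt(mu/r) = sqrt(3.986e14 / 3.3982418e+07) = 3424.8496 m/s = 3.4248 km/s

3.4248 km/s


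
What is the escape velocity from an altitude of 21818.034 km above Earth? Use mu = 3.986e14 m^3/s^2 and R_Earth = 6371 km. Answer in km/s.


r = 6371.0 + 21818.034 = 28189.0340 km = 2.8189034e+07 m
v_esc = sqrt(2*mu/r) = sqrt(2*3.986e14 / 2.8189034e+07)
v_esc = 5317.9414 m/s = 5.3179 km/s

5.3179 km/s


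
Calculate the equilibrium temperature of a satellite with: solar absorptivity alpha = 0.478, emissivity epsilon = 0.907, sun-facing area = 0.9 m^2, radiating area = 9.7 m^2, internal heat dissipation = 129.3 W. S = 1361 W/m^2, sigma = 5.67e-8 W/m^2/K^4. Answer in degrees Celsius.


Numerator = alpha*S*A_sun + Q_int = 0.478*1361*0.9 + 129.3 = 714.8022 W
Denominator = eps*sigma*A_rad = 0.907*5.67e-8*9.7 = 4.9884093e-07 W/K^4
T^4 = 1.4329261e+09 K^4
T = 194.5611 K = -78.5889 C

-78.5889 degrees Celsius


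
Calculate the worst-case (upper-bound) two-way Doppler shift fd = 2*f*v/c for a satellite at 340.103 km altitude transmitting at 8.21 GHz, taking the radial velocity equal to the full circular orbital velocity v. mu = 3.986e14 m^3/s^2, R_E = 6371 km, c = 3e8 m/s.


r = 6.711103e+06 m
v = sqrt(mu/r) = 7706.7575 m/s (worst-case radial velocity)
f = 8.21 GHz = 8.21e+09 Hz
fd = 2*f*v/c = 2*8.21e+09*7706.7575/3.0e+08
fd = 421816.5284 Hz

421816.5284 Hz


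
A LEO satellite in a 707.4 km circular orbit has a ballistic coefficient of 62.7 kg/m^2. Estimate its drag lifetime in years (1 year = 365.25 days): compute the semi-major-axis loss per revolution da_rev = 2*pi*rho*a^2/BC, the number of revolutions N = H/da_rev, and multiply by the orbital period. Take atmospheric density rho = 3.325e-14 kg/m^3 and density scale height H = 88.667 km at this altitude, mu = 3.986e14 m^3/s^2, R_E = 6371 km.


a = R_E + alt = 7078.4000 km = 7.0784e+06 m
da_rev = 2*pi*rho*a^2/BC = 2*pi*3.325e-14*(7.0784e+06)^2/62.7 = 0.166945293 m per revolution
N = H/da_rev = 88667.0000 m / 0.166945293 m = 531114.1053 revolutions
P = 2*pi*sqrt(a^3/mu) = 5926.7127 s
lifetime = N*P = 531114.1053 * 5926.7127 = 3.1477607e+09 s = 36432.4154 days
years = 36432.4154 / 365.25 = 99.7465 years

99.7465 years


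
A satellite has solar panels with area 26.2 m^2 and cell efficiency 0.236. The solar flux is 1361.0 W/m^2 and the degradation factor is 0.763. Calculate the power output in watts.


P = area * eta * S * degradation
P = 26.2 * 0.236 * 1361.0 * 0.763
P = 6420.9008 W

6420.9008 W


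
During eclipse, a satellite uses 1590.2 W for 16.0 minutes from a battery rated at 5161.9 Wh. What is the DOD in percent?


E_used = P * t / 60 = 1590.2 * 16.0 / 60 = 424.0533 Wh
DOD = E_used / E_total * 100 = 424.0533 / 5161.9 * 100
DOD = 8.2151 %

8.2151 %


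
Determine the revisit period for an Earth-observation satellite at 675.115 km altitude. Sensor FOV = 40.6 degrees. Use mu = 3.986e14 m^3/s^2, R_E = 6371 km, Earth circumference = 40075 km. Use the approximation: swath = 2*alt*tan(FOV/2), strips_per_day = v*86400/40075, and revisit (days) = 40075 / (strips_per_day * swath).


swath = 2*675.115*tan(0.3543018) = 499.4652 km
v = sqrt(mu/r) = 7521.3151 m/s = 7.5213 km/s
strips/day = v*86400/40075 = 7.5213*86400/40075 = 16.2156
coverage/day = strips * swath = 16.2156 * 499.4652 = 8099.1467 km
revisit = 40075 / 8099.1467 = 4.9481 days

4.9481 days


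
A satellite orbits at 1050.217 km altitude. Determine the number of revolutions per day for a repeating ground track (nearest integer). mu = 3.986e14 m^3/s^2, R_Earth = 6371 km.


r = 7.421217e+06 m
T = 2*pi*sqrt(r^3/mu) = 6362.4432 s = 106.0407 min
revs/day = 1440 / 106.0407 = 13.5797
Rounded: 14 revolutions per day

14 revolutions per day


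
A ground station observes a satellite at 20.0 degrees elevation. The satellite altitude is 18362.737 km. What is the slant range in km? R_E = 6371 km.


h = 18362.737 km, el = 20.0 deg
d = -R_E*sin(el) + sqrt((R_E*sin(el))^2 + 2*R_E*h + h^2)
d = -6371.0000*sin(0.3490659) + sqrt((6371.0000*0.3420201)^2 + 2*6371.0000*18362.737 + 18362.737^2)
d = 21819.2436 km

21819.2436 km


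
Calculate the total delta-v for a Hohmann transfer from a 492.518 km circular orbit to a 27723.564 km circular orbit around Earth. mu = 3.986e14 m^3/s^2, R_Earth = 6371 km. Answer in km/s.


r1 = 6863.5180 km = 6.863518e+06 m
r2 = 34094.5640 km = 3.4094564e+07 m
dv1 = sqrt(mu/r1)*(sqrt(2*r2/(r1+r2)) - 1) = 2212.2248 m/s
dv2 = sqrt(mu/r2)*(1 - sqrt(2*r1/(r1+r2))) = 1439.7618 m/s
total dv = |dv1| + |dv2| = 2212.2248 + 1439.7618 = 3651.9866 m/s = 3.6520 km/s

3.6520 km/s


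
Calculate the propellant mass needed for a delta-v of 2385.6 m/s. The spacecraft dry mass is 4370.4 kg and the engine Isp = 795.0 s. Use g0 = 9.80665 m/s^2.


ve = Isp * g0 = 795.0 * 9.80665 = 7796.286750 m/s
mass ratio = exp(dv/ve) = exp(2385.6/7796.286750) = 1.35797120
m_prop = m_dry * (mr - 1) = 4370.4 * (1.35797120 - 1)
m_prop = 1564.4773 kg

1564.4773 kg


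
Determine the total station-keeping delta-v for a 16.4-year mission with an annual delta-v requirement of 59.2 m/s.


dV = rate * years = 59.2 * 16.4
dV = 970.8800 m/s

970.8800 m/s


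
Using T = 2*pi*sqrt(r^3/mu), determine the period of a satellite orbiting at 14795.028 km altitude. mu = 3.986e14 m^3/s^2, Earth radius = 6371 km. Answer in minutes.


r = 21166.0280 km = 2.1166028e+07 m
T = 2*pi*sqrt(r^3/mu) = 2*pi*sqrt(9.4823962e+21 / 3.986e14)
T = 30645.7511 s = 510.7625 min

510.7625 minutes


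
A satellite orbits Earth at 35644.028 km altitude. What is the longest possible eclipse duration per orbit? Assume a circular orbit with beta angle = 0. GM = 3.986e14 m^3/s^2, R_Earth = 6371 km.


r = 42015.0280 km
T = 1428.4563 min
Eclipse fraction = arcsin(R_E/r)/pi = arcsin(6371.0000/42015.0280)/pi
= arcsin(0.1516362)/pi = 0.04845422
Eclipse duration = 0.04845422 * 1428.4563 = 69.2147 min

69.2147 minutes


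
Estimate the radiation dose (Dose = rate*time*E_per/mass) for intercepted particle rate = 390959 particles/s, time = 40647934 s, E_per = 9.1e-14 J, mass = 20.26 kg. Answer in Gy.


Total energy deposited = rate * time * E_per
  = 390959 * 40647934 * 9.1e-14 = 1.4461 J
Dose = E_total / mass = 1.4461 / 20.26
Dose = 0.07137919 Gy

0.0714 Gy


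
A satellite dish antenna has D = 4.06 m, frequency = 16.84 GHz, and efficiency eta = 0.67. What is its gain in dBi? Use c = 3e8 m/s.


lambda = c/f = 3e8 / 1.684e+10 = 0.01781473 m
G = eta*(pi*D/lambda)^2 = 0.67*(pi*4.06/0.01781473)^2
G = 343453.7639 (linear)
G = 10*log10(343453.7639) = 55.3587 dBi

55.3587 dBi


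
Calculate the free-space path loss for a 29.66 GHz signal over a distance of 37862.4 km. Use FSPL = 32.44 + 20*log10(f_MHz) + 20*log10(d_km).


f = 29.66 GHz = 29660.0000 MHz
d = 37862.4 km
FSPL = 32.44 + 20*log10(29660.0000) + 20*log10(37862.4)
FSPL = 32.44 + 89.4434 + 91.5642
FSPL = 213.4476 dB

213.4476 dB


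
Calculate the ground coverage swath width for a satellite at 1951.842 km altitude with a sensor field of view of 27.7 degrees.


FOV = 27.7 deg = 0.4834562 rad
swath = 2 * alt * tan(FOV/2) = 2 * 1951.842 * tan(0.2417281)
swath = 2 * 1951.842 * 0.2465491
swath = 962.4497 km

962.4497 km


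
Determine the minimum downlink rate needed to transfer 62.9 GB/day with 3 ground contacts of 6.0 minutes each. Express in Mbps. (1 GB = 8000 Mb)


total contact time = 3 * 6.0 * 60 = 1080.0000 s
data = 62.9 GB = 503200.0000 Mb
rate = 503200.0000 / 1080.0000 = 465.9259 Mbps

465.9259 Mbps


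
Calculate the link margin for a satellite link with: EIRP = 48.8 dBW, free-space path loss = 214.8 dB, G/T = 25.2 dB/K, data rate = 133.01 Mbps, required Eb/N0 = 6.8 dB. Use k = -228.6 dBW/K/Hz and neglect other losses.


C/N0 = EIRP - FSPL + G/T - k = 48.8 - 214.8 + 25.2 - (-228.6)
C/N0 = 87.8000 dB-Hz
R_b = 133.01 Mbps = 1.3301e+08 bps -> 10*log10(R_b) = 81.2388 dB-Hz
Eb/N0 = C/N0 - 10*log10(R_b) = 87.8000 - 81.2388 = 6.5612 dB
Margin = Eb/N0 - Eb/N0_req = 6.5612 - 6.8 = -0.2388429 dB (negative margin: link does not close)

-0.2388 dB


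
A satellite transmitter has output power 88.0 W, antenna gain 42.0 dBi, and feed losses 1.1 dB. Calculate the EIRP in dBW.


Pt = 88.0 W = 19.4448 dBW
EIRP = Pt_dBW + Gt - losses = 19.4448 + 42.0 - 1.1 = 60.3448 dBW

60.3448 dBW


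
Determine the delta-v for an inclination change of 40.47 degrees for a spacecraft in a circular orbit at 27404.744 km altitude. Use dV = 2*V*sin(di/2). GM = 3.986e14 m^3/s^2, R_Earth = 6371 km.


r = 33775.7440 km = 3.3775744e+07 m
V = sqrt(mu/r) = 3435.3120 m/s
di = 40.47 deg = 0.7063347 rad
dV = 2*V*sin(di/2) = 2*3435.3120*sin(0.3531674)
dV = 2376.3525 m/s = 2.3764 km/s

2.3764 km/s


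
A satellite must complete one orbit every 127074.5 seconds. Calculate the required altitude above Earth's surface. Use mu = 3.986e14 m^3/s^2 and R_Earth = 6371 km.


T = 127074.5 s
r = (mu*T^2/(4*pi^2))^(1/3) = (3.986e14 * 127074.5^2 / (4*pi^2))^(1/3)
r = 5.4630033e+07 m = 54630.0325 km
alt = r - R_E = 54630.0325 - 6371 = 48259.0325 km

48259.0325 km


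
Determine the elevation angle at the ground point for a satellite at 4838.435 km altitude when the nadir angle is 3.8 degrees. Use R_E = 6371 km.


r = R_E + alt = 11209.4350 km
Law of sines in the satellite / Earth-center / ground-point triangle:
  sin(nadir)/R_E = sin(90 + el)/r  =>  cos(el) = (r/R_E)*sin(nadir)
cos(el) = (11209.4350 / 6371.0000) * sin(3.8 deg) = 0.1166054
el = arccos(0.1166054) = 83.3038 deg
(Earth-central angle = 90 - nadir - el = 2.8962 deg)

83.3038 degrees


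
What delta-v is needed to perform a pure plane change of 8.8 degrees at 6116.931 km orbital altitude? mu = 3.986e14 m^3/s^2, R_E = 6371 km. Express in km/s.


r = 12487.9310 km = 1.2487931e+07 m
V = sqrt(mu/r) = 5649.6742 m/s
di = 8.8 deg = 0.153589 rad
dV = 2*V*sin(di/2) = 2*5649.6742*sin(0.07679449)
dV = 866.8750 m/s = 0.866875 km/s

0.8669 km/s


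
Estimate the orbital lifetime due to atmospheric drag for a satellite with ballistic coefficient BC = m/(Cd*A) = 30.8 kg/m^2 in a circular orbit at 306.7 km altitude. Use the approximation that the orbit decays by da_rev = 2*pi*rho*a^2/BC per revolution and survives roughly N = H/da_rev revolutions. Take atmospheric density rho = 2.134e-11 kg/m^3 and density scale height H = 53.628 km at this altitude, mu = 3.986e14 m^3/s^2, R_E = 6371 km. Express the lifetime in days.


a = R_E + alt = 6677.7000 km = 6.6777e+06 m
da_rev = 2*pi*rho*a^2/BC = 2*pi*2.134e-11*(6.6777e+06)^2/30.8 = 194.123170 m per revolution
N = H/da_rev = 53628.0000 m / 194.123170 m = 276.2576 revolutions
P = 2*pi*sqrt(a^3/mu) = 5430.6470 s
lifetime = N*P = 276.2576 * 5430.6470 = 1.5002575e+06 s = 17.3641 days

17.3641 days


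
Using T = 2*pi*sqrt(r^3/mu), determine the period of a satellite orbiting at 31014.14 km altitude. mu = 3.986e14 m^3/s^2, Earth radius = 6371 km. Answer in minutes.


r = 37385.1400 km = 3.738514e+07 m
T = 2*pi*sqrt(r^3/mu) = 2*pi*sqrt(5.2251292e+22 / 3.986e14)
T = 71938.2284 s = 1198.9705 min

1198.9705 minutes


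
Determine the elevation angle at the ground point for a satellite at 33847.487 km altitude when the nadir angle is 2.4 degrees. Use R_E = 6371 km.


r = R_E + alt = 40218.4870 km
Law of sines in the satellite / Earth-center / ground-point triangle:
  sin(nadir)/R_E = sin(90 + el)/r  =>  cos(el) = (r/R_E)*sin(nadir)
cos(el) = (40218.4870 / 6371.0000) * sin(2.4 deg) = 0.2643502
el = arccos(0.2643502) = 74.6717 deg
(Earth-central angle = 90 - nadir - el = 12.9283 deg)

74.6717 degrees


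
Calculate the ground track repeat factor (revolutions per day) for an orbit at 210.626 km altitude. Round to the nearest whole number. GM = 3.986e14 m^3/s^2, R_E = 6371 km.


r = 6.581626e+06 m
T = 2*pi*sqrt(r^3/mu) = 5313.8712 s = 88.5645 min
revs/day = 1440 / 88.5645 = 16.2593
Rounded: 16 revolutions per day

16 revolutions per day


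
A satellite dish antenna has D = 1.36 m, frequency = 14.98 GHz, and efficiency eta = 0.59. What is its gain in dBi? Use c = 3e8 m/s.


lambda = c/f = 3e8 / 1.498e+10 = 0.0200267 m
G = eta*(pi*D/lambda)^2 = 0.59*(pi*1.36/0.0200267)^2
G = 26854.1055 (linear)
G = 10*log10(26854.1055) = 44.2901 dBi

44.2901 dBi


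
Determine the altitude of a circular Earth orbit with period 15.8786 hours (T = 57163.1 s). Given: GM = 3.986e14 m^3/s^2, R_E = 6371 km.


T = 57163.1 s
r = (mu*T^2/(4*pi^2))^(1/3) = (3.986e14 * 57163.1^2 / (4*pi^2))^(1/3)
r = 3.2072762e+07 m = 32072.7625 km
alt = r - R_E = 32072.7625 - 6371 = 25701.7625 km

25701.7625 km


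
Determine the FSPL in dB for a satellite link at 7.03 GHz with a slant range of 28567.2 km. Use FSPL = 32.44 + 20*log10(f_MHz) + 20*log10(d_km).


f = 7.03 GHz = 7030.0000 MHz
d = 28567.2 km
FSPL = 32.44 + 20*log10(7030.0000) + 20*log10(28567.2)
FSPL = 32.44 + 76.9391 + 89.1174
FSPL = 198.4965 dB

198.4965 dB


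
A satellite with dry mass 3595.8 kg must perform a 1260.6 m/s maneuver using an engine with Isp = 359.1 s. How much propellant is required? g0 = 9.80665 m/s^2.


ve = Isp * g0 = 359.1 * 9.80665 = 3521.568015 m/s
mass ratio = exp(dv/ve) = exp(1260.6/3521.568015) = 1.43041633
m_prop = m_dry * (mr - 1) = 3595.8 * (1.43041633 - 1)
m_prop = 1547.6910 kg

1547.6910 kg


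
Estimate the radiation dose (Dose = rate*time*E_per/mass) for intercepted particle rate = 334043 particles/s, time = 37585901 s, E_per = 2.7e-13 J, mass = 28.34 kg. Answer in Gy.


Total energy deposited = rate * time * E_per
  = 334043 * 37585901 * 2.7e-13 = 3.3899 J
Dose = E_total / mass = 3.3899 / 28.34
Dose = 0.1196165 Gy

0.1196 Gy


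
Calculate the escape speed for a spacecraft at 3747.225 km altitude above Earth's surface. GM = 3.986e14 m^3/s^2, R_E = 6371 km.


r = 6371.0 + 3747.225 = 10118.2250 km = 1.0118225e+07 m
v_esc = sqrt(2*mu/r) = sqrt(2*3.986e14 / 1.0118225e+07)
v_esc = 8876.2899 m/s = 8.8763 km/s

8.8763 km/s


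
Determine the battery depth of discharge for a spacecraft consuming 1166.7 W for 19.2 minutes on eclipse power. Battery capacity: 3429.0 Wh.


E_used = P * t / 60 = 1166.7 * 19.2 / 60 = 373.3440 Wh
DOD = E_used / E_total * 100 = 373.3440 / 3429.0 * 100
DOD = 10.8878 %

10.8878 %


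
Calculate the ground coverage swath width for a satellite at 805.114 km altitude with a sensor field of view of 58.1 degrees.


FOV = 58.1 deg = 1.0140 rad
swath = 2 * alt * tan(FOV/2) = 2 * 805.114 * tan(0.5070181)
swath = 2 * 805.114 * 0.5554504
swath = 894.4018 km

894.4018 km


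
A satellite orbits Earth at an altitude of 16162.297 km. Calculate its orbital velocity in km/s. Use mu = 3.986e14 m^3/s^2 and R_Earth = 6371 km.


r = R_E + alt = 6371.0 + 16162.297 = 22533.2970 km = 2.2533297e+07 m
v = sqrt(mu/r) = sqrt(3.986e14 / 2.2533297e+07) = 4205.8742 m/s = 4.2059 km/s

4.2059 km/s


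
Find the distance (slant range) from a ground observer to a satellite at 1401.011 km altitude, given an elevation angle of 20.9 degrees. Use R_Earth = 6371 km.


h = 1401.011 km, el = 20.9 deg
d = -R_E*sin(el) + sqrt((R_E*sin(el))^2 + 2*R_E*h + h^2)
d = -6371.0000*sin(0.3647738) + sqrt((6371.0000*0.356738)^2 + 2*6371.0000*1401.011 + 1401.011^2)
d = 2725.2251 km

2725.2251 km


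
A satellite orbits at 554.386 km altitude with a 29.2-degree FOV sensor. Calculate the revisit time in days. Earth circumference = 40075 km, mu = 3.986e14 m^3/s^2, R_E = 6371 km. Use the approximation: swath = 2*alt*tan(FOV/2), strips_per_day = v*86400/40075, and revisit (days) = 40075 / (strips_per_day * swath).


swath = 2*554.386*tan(0.2548181) = 288.8135 km
v = sqrt(mu/r) = 7586.5907 m/s = 7.5866 km/s
strips/day = v*86400/40075 = 7.5866*86400/40075 = 16.3564
coverage/day = strips * swath = 16.3564 * 288.8135 = 4723.9394 km
revisit = 40075 / 4723.9394 = 8.4834 days

8.4834 days


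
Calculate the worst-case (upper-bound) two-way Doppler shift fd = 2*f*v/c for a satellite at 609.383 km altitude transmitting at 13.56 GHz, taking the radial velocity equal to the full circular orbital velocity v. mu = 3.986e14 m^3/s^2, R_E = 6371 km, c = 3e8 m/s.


r = 6.980383e+06 m
v = sqrt(mu/r) = 7556.6450 m/s (worst-case radial velocity)
f = 13.56 GHz = 1.356e+10 Hz
fd = 2*f*v/c = 2*1.356e+10*7556.6450/3.0e+08
fd = 683120.7094 Hz

683120.7094 Hz


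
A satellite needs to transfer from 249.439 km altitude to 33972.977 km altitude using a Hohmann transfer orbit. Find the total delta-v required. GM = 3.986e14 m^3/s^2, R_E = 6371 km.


r1 = 6620.4390 km = 6.620439e+06 m
r2 = 40343.9770 km = 4.0343977e+07 m
dv1 = sqrt(mu/r1)*(sqrt(2*r2/(r1+r2)) - 1) = 2411.2180 m/s
dv2 = sqrt(mu/r2)*(1 - sqrt(2*r1/(r1+r2))) = 1474.2646 m/s
total dv = |dv1| + |dv2| = 2411.2180 + 1474.2646 = 3885.4827 m/s = 3.8855 km/s

3.8855 km/s
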